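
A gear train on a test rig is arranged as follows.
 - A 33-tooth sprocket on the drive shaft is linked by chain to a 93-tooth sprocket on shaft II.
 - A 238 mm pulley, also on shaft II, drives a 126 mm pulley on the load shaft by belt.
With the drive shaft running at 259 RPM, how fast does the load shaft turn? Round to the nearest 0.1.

Chain: ratio = 93/33 = 2.8182, so shaft II turns at 259 / 2.8182 = 91.903 RPM.
Belt: ratio = 126/238 = 0.52941, so the load shaft turns at 91.903 / 0.52941 = 173.59 RPM.

173.6 RPM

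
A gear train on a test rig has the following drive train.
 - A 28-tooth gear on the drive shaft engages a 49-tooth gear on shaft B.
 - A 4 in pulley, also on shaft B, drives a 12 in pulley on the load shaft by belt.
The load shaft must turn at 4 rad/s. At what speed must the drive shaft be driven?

Overall ratio R = 1.75 × 3 = 5.25.
Required input speed = output speed × R = 4 × 5.25 = 21 rad/s.

21 rad/s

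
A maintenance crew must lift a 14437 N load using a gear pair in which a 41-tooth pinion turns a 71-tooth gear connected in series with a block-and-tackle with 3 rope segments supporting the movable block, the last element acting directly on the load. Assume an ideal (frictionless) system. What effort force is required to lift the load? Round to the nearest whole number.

Gear pair MA = 71/41 = 1.7317.
Block-and-tackle MA = number of supporting rope parts = 3.
Combined ideal MA = 1.7317 × 3 = 5.1951.
Effort = load / MA = 14437 / 5.1951 = 2779 N.

2779 N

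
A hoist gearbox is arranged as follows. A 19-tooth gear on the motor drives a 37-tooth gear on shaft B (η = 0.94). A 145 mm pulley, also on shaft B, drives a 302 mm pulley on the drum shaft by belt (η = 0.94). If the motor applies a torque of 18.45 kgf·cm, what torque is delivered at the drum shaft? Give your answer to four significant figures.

Gear mesh: ratio = 37/19 = 1.9474; torque at shaft B = 18.45 × 1.9474 × 0.94 = 33.773 kgf·cm.
Belt: ratio = 302/145 = 2.0828; torque at the drum shaft = 33.773 × 2.0828 × 0.94 = 66.121 kgf·cm.

66.12 kgf·cm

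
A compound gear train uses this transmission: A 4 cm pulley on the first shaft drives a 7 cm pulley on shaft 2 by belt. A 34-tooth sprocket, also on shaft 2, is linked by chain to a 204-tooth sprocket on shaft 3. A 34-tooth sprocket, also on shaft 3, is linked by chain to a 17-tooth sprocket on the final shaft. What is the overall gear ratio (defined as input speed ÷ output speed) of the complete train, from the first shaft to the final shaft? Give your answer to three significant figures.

5.25

Each stage contributes driven/driver: belt 7/4 = 1.75, chain 204/34 = 6, chain 17/34 = 0.5.
Overall: 1.75 × 6 × 0.5 = 5.25.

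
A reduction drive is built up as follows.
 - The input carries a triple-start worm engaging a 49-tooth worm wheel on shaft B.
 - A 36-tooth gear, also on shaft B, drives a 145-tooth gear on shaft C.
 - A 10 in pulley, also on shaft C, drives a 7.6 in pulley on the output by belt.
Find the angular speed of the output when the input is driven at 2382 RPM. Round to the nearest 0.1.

Worm: ratio = 49/3 = 16.333, so shaft B turns at 2382 / 16.333 = 145.84 RPM.
Gear mesh: ratio = 145/36 = 4.0278, so shaft C turns at 145.84 / 4.0278 = 36.208 RPM.
Belt: ratio = 7.6/10 = 0.76, so the output turns at 36.208 / 0.76 = 47.642 RPM.

47.6 RPM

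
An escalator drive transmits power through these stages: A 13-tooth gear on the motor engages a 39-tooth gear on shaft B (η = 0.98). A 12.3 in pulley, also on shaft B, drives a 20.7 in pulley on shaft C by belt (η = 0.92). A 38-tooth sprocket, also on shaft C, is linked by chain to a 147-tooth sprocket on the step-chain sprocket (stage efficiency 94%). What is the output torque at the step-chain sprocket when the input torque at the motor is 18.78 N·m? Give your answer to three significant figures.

Gear mesh: ratio = 39/13 = 3; torque at shaft B = 18.78 × 3 × 0.98 = 55.213 N·m.
Belt: ratio = 20.7/12.3 = 1.6829; torque at shaft C = 55.213 × 1.6829 × 0.92 = 85.486 N·m.
Chain: ratio = 147/38 = 3.8684; torque at the step-chain sprocket = 85.486 × 3.8684 × 0.94 = 310.85 N·m.

311 N·m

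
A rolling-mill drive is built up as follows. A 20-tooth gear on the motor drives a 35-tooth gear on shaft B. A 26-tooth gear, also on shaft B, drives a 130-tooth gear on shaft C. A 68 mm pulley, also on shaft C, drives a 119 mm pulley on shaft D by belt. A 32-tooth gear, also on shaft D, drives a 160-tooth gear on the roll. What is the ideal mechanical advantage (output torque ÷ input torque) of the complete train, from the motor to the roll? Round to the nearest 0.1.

76.6

Each stage contributes driven/driver: gear mesh 35/20 = 1.75, gear mesh 130/26 = 5, belt 119/68 = 1.75, gear mesh 160/32 = 5.
Overall: 1.75 × 5 × 1.75 × 5 = 76.562.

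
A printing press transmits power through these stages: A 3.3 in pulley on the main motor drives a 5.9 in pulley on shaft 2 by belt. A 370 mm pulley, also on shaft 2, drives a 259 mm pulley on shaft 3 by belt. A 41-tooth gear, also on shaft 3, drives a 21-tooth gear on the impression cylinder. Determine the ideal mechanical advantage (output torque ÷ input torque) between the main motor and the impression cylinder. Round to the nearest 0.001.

0.641

Each stage contributes driven/driver: belt 5.9/3.3 = 1.7879, belt 259/370 = 0.7, gear mesh 21/41 = 0.5122.
Overall: 1.7879 × 0.7 × 0.5122 = 0.64102.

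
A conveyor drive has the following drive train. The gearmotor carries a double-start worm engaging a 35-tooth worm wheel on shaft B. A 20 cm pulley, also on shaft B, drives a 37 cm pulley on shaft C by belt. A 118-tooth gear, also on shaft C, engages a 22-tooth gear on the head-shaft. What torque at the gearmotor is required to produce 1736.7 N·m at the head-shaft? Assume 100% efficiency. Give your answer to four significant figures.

287.7 N·m

Overall ratio R = 17.5 × 1.85 × 0.18644 = 6.036.
Input torque = output torque / R = 1736.7 / 6.036 = 287.72 N·m.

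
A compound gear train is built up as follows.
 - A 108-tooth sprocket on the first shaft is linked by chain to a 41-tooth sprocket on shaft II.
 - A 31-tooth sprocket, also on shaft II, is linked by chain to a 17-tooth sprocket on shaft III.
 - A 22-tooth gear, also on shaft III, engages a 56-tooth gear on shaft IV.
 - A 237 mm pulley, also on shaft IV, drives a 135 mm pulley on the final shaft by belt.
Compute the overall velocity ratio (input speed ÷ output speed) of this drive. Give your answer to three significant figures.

0.302

Each stage contributes driven/driver: chain 41/108 = 0.37963, chain 17/31 = 0.54839, gear mesh 56/22 = 2.5455, belt 135/237 = 0.56962.
Overall: 0.37963 × 0.54839 × 2.5455 × 0.56962 = 0.30185.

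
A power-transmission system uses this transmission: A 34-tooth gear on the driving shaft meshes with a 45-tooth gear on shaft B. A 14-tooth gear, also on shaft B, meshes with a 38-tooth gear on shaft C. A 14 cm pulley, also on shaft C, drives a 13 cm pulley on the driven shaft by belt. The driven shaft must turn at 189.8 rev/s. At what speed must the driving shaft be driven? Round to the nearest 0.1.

Overall ratio R = 1.3235 × 2.7143 × 0.92857 = 3.3358.
Required input speed = output speed × R = 189.8 × 3.3358 = 633.14 rev/s.

633.1 rev/s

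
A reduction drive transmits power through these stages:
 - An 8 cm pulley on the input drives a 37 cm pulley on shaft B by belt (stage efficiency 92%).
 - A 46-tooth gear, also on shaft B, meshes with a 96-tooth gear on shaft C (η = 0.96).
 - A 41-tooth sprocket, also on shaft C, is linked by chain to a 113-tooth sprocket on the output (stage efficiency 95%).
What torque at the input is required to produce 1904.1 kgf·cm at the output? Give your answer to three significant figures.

Overall ratio R = 4.625 × 2.087 × 2.7561 = 26.602; overall efficiency η = 0.92 × 0.96 × 0.95 = 0.8390.
Input torque = output torque / (R × η) = 1904.1 / (26.602 × 0.8390) = 85.308 kgf·cm.

85.3 kgf·cm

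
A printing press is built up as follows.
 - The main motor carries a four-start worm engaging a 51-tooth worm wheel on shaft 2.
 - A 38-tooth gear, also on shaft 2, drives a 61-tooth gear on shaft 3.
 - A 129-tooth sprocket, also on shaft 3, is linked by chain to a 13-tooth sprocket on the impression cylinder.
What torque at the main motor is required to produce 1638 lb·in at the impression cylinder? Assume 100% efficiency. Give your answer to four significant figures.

Overall ratio R = 12.75 × 1.6053 × 0.10078 = 2.0626.
Input torque = output torque / R = 1638 / 2.0626 = 794.15 lb·in.

794.2 lb·in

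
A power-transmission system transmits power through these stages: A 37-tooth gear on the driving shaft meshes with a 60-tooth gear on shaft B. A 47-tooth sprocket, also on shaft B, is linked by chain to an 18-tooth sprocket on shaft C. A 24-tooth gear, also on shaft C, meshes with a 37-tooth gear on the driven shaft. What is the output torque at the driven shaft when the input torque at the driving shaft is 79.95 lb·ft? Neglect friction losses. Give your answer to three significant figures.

76.5 lb·ft

Gear mesh: ratio = 60/37 = 1.6216; torque at shaft B = 79.95 × 1.6216 = 129.65 lb·ft.
Chain: ratio = 18/47 = 0.38298; torque at shaft C = 129.65 × 0.38298 = 49.653 lb·ft.
Gear mesh: ratio = 37/24 = 1.5417; torque at the driven shaft = 49.653 × 1.5417 = 76.548 lb·ft.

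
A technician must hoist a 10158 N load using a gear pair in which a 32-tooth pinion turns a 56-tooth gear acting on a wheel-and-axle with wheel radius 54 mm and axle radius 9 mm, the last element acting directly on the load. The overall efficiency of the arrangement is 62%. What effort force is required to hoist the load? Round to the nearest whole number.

Gear pair MA = 56/32 = 1.75.
Wheel-and-axle MA = R/r = 54/9 = 6.
Combined ideal MA = 1.75 × 6 = 10.5.
Actual MA = 10.5 × 0.62 = 6.51.
Effort = load / actual MA = 10158 / 6.51 = 1560.4 N.

1560 N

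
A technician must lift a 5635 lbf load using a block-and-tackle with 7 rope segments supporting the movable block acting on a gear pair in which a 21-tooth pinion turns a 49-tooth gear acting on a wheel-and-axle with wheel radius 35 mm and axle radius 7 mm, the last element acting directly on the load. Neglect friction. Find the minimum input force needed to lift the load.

69 lbf

Block-and-tackle MA = number of supporting rope parts = 7.
Gear pair MA = 49/21 = 2.3333.
Wheel-and-axle MA = R/r = 35/7 = 5.
Combined ideal MA = 7 × 2.3333 × 5 = 81.667.
Effort = load / MA = 5635 / 81.667 = 69 lbf.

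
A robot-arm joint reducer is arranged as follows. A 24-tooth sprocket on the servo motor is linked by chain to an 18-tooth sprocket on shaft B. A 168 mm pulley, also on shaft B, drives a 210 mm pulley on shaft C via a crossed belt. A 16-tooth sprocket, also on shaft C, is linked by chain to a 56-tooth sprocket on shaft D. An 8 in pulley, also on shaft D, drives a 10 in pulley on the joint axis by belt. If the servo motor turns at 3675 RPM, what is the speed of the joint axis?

chain 18/24 = 0.75 → 3675/0.75 = 4900 RPM
belt 210/168 = 1.25 → 4900/1.25 = 3920 RPM
chain 56/16 = 3.5 → 3920/3.5 = 1120 RPM
belt 10/8 = 1.25 → 1120/1.25 = 896 RPM

896 RPM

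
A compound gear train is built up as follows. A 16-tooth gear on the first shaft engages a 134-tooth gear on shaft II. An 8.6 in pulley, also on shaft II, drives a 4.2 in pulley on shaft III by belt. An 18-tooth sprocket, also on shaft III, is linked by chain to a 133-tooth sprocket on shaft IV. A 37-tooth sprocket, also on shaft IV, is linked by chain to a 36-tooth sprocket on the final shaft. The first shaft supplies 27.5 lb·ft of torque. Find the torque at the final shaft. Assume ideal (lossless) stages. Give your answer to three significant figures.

gear mesh 134/16 = 8.375 → τ = 27.5·8.375 = 230.31 lb·ft
belt 4.2/8.6 = 0.48837 → τ = 230.31·0.48837 = 112.48 lb·ft
chain 133/18 = 7.3889 → τ = 112.48·7.3889 = 831.09 lb·ft
chain 36/37 = 0.97297 → τ = 831.09·0.97297 = 808.63 lb·ft

809 lb·ft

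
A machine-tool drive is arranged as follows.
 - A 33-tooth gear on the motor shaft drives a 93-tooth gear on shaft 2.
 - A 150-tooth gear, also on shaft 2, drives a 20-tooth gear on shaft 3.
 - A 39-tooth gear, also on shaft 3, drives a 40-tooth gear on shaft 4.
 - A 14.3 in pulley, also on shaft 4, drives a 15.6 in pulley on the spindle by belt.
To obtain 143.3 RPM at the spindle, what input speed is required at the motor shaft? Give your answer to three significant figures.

Overall ratio R = 2.8182 × 0.13333 × 1.0256 × 1.0909 = 0.42043.
Required input speed = output speed × R = 143.3 × 0.42043 = 60.247 RPM.

60.2 RPM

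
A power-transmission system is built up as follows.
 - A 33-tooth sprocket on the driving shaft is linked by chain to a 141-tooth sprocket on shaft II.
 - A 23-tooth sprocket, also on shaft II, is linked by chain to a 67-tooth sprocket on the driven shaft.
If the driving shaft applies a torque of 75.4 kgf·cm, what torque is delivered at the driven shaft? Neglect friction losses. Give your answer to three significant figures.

chain 141/33 = 4.2727 → τ = 75.4·4.2727 = 322.16 kgf·cm
chain 67/23 = 2.913 → τ = 322.16·2.913 = 938.48 kgf·cm

938 kgf·cm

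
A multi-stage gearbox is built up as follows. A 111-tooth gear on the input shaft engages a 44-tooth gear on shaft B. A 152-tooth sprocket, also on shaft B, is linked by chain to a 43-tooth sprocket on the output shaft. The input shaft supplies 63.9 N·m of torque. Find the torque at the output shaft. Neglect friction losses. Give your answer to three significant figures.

7.17 N·m

Gear mesh: ratio = 44/111 = 0.3964; torque at shaft B = 63.9 × 0.3964 = 25.33 N·m.
Chain: ratio = 43/152 = 0.28289; torque at the output shaft = 25.33 × 0.28289 = 7.1656 N·m.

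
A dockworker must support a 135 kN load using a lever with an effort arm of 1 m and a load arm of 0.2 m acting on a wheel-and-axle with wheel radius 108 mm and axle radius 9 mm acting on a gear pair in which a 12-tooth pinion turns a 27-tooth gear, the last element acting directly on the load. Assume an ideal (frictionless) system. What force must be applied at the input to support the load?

1 kN

Lever MA = effort arm / load arm = 1/0.2 = 5.
Wheel-and-axle MA = R/r = 108/9 = 12.
Gear pair MA = 27/12 = 2.25.
Combined ideal MA = 5 × 12 × 2.25 = 135.
Effort = load / MA = 135 / 135 = 1 kN.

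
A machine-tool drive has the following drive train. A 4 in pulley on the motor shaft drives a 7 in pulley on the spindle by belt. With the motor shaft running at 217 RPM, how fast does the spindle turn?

124 RPM

the motor shaft → the spindle (belt, 7/4): 217 ÷ 1.75 = 124 RPM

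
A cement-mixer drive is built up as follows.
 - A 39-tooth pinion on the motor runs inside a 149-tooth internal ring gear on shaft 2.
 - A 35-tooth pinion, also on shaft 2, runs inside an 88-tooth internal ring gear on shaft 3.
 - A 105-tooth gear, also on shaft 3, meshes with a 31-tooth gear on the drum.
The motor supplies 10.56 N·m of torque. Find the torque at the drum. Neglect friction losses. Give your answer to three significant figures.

Internal gear: ratio = 149/39 = 3.8205; torque at shaft 2 = 10.56 × 3.8205 = 40.345 N·m.
Internal gear: ratio = 88/35 = 2.5143; torque at shaft 3 = 40.345 × 2.5143 = 101.44 N·m.
Gear mesh: ratio = 31/105 = 0.29524; torque at the drum = 101.44 × 0.29524 = 29.948 N·m.

29.9 N·m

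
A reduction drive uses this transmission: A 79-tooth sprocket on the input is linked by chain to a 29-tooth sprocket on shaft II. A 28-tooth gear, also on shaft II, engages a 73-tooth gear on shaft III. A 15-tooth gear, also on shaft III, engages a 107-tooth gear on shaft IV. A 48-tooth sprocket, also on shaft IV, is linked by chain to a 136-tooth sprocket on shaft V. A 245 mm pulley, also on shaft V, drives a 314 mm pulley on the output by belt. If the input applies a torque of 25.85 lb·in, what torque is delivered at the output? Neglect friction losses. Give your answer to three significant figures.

641 lb·in

Chain: ratio = 29/79 = 0.36709; torque at shaft II = 25.85 × 0.36709 = 9.4892 lb·in.
Gear mesh: ratio = 73/28 = 2.6071; torque at shaft III = 9.4892 × 2.6071 = 24.74 lb·in.
Gear mesh: ratio = 107/15 = 7.1333; torque at shaft IV = 24.74 × 7.1333 = 176.48 lb·in.
Chain: ratio = 136/48 = 2.8333; torque at shaft V = 176.48 × 2.8333 = 500.02 lb·in.
Belt: ratio = 314/245 = 1.2816; torque at the output = 500.02 × 1.2816 = 640.84 lb·in.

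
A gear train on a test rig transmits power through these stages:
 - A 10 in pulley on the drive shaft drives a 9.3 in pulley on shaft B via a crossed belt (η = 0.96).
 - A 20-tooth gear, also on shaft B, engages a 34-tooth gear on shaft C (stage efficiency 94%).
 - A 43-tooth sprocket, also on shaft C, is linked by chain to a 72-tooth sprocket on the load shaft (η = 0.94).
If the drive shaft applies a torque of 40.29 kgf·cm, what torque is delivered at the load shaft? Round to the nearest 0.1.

Belt: ratio = 9.3/10 = 0.93; torque at shaft B = 40.29 × 0.93 × 0.96 = 35.971 kgf·cm.
Gear mesh: ratio = 34/20 = 1.7; torque at shaft C = 35.971 × 1.7 × 0.94 = 57.482 kgf·cm.
Chain: ratio = 72/43 = 1.6744; torque at the load shaft = 57.482 × 1.6744 × 0.94 = 90.473 kgf·cm.

90.5 kgf·cm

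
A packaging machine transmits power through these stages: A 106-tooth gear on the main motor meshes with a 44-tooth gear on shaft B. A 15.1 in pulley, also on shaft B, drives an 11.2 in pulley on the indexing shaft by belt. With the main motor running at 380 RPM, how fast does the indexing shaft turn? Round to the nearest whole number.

1234 RPM

Gear mesh: ratio = 44/106 = 0.41509, so shaft B turns at 380 / 0.41509 = 915.45 RPM.
Belt: ratio = 11.2/15.1 = 0.74172, so the indexing shaft turns at 915.45 / 0.74172 = 1234.2 RPM.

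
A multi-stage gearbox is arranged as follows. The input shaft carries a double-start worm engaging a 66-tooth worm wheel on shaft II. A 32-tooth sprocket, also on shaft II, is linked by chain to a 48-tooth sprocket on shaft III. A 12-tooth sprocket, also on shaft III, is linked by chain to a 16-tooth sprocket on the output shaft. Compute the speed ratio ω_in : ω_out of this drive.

66

Each stage contributes driven/driver: worm 66/2 = 33, chain 48/32 = 1.5, chain 16/12 = 1.3333.
Overall: 33 × 1.5 × 1.3333 = 66.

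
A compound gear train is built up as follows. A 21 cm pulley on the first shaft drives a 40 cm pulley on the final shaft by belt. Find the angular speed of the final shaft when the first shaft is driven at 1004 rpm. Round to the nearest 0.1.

527.1 rpm

belt 40/21 = 1.9048 → 1004/1.9048 = 527.1 rpm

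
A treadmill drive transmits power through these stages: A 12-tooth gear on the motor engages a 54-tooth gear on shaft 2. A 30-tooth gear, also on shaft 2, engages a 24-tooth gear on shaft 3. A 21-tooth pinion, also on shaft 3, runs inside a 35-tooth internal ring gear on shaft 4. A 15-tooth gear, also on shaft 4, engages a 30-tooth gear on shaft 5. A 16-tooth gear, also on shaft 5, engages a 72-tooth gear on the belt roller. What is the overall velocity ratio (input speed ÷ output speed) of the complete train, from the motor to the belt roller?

Each stage contributes driven/driver: gear mesh 54/12 = 4.5, gear mesh 24/30 = 0.8, internal gear 35/21 = 1.6667, gear mesh 30/15 = 2, gear mesh 72/16 = 4.5.
Overall: 4.5 × 0.8 × 1.6667 × 2 × 4.5 = 54.

54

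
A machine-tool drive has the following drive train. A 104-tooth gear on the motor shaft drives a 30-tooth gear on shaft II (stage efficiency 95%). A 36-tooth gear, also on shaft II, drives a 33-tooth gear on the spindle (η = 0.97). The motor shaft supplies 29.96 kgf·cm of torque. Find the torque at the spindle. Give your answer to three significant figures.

7.30 kgf·cm

After the gear mesh (30/104): 29.96 × 0.28846 × 0.95 = 8.2102 kgf·cm
After the gear mesh (33/36): 8.2102 × 0.91667 × 0.97 = 7.3002 kgf·cm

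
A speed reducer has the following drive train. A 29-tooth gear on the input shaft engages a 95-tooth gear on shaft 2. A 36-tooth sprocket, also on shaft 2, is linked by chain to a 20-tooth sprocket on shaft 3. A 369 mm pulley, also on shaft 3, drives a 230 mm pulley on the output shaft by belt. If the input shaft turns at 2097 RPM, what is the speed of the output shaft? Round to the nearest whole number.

gear mesh 95/29 = 3.2759 → 2097/3.2759 = 640.14 RPM
chain 20/36 = 0.55556 → 640.14/0.55556 = 1152.2 RPM
belt 230/369 = 0.62331 → 1152.2/0.62331 = 1848.6 RPM

1849 RPM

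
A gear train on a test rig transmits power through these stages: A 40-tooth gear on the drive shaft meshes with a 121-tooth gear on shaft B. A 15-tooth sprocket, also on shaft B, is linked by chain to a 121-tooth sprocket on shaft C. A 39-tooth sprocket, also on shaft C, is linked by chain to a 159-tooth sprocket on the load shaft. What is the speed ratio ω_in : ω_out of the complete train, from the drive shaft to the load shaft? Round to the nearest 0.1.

99.5

Each stage contributes driven/driver: gear mesh 121/40 = 3.025, chain 121/15 = 8.0667, chain 159/39 = 4.0769.
Overall: 3.025 × 8.0667 × 4.0769 = 99.484.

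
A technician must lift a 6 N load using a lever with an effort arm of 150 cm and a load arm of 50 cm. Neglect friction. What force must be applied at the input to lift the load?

Lever MA = effort arm / load arm = 150/50 = 3.
Effort = load / MA = 6 / 3 = 2 N.

2 N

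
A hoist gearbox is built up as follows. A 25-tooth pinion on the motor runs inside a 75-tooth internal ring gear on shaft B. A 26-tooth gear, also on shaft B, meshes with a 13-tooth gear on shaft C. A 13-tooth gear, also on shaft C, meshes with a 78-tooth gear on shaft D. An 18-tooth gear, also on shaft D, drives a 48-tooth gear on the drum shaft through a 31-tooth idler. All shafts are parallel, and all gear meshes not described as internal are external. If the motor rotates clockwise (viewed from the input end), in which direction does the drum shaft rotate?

clockwise

the motor → shaft B: internal mesh, same direction → CW.
shaft B → shaft C: external mesh, 1 reversal → CCW.
shaft C → shaft D: external mesh, 1 reversal → CW.
shaft D → the drum shaft: driver → idler → driven is 2 external meshes, 2 reversals → CW.
4 reversals in total — an even number — so the drum shaft turns the same way as the motor.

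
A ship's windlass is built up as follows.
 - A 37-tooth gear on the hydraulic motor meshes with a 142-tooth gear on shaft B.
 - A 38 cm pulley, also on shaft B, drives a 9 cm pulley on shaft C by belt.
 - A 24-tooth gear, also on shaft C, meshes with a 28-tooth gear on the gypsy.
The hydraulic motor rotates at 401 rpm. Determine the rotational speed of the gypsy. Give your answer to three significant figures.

gear mesh 142/37 = 3.8378 → 401/3.8378 = 104.49 rpm
belt 9/38 = 0.23684 → 104.49/0.23684 = 441.16 rpm
gear mesh 28/24 = 1.1667 → 441.16/1.1667 = 378.14 rpm

378 rpm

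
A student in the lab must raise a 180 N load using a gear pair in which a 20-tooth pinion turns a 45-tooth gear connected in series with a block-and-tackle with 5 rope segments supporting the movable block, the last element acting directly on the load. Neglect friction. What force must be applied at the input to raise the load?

Gear pair MA = 45/20 = 2.25.
Block-and-tackle MA = number of supporting rope parts = 5.
Combined ideal MA = 2.25 × 5 = 11.25.
Effort = load / MA = 180 / 11.25 = 16 N.

16 N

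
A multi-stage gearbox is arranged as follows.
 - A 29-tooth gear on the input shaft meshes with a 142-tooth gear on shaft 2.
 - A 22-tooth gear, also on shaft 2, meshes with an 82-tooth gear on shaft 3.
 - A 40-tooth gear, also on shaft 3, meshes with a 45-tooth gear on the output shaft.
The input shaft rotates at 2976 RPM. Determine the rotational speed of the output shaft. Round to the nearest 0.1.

144.9 RPM

gear mesh 142/29 = 4.8966 → 2976/4.8966 = 607.77 RPM
gear mesh 82/22 = 3.7273 → 607.77/3.7273 = 163.06 RPM
gear mesh 45/40 = 1.125 → 163.06/1.125 = 144.94 RPM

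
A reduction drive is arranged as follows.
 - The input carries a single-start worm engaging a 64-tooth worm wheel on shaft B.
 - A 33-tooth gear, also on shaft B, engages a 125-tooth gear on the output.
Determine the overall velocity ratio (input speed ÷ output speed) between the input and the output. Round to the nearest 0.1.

Each stage contributes driven/driver: worm 64/1 = 64, gear mesh 125/33 = 3.7879.
Overall: 64 × 3.7879 = 242.42.

242.4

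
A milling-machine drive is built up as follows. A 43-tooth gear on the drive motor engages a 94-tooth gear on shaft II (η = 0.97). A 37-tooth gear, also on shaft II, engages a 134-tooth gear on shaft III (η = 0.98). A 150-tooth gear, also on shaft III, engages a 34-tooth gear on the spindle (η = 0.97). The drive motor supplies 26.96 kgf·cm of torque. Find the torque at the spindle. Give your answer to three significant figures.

44.6 kgf·cm

Gear mesh: ratio = 94/43 = 2.186; torque at shaft II = 26.96 × 2.186 × 0.97 = 57.168 kgf·cm.
Gear mesh: ratio = 134/37 = 3.6216; torque at shaft III = 57.168 × 3.6216 × 0.98 = 202.9 kgf·cm.
Gear mesh: ratio = 34/150 = 0.22667; torque at the spindle = 202.9 × 0.22667 × 0.97 = 44.611 kgf·cm.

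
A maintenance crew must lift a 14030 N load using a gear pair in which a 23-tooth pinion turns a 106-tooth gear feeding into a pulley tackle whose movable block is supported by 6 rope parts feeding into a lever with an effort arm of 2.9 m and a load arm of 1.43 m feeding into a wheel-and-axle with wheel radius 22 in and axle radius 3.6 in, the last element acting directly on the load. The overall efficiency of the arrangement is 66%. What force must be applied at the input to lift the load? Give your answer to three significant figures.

62.0 N

Gear pair MA = 106/23 = 4.6087.
Block-and-tackle MA = number of supporting rope parts = 6.
Lever MA = effort arm / load arm = 2.9/1.43 = 2.028.
Wheel-and-axle MA = R/r = 22/3.6 = 6.1111.
Combined ideal MA = 4.6087 × 6 × 2.028 × 6.1111 = 342.7.
Actual MA = 342.7 × 0.66 = 226.18.
Effort = load / actual MA = 14030 / 226.18 = 62.03 N.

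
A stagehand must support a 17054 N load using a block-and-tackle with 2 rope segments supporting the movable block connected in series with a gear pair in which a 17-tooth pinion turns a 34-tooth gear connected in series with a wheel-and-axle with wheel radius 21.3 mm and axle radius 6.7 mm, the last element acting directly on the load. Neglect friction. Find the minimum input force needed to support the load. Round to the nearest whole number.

Block-and-tackle MA = number of supporting rope parts = 2.
Gear pair MA = 34/17 = 2.
Wheel-and-axle MA = R/r = 21.3/6.7 = 3.1791.
Combined ideal MA = 2 × 2 × 3.1791 = 12.716.
Effort = load / MA = 17054 / 12.716 = 1341.1 N.

1341 N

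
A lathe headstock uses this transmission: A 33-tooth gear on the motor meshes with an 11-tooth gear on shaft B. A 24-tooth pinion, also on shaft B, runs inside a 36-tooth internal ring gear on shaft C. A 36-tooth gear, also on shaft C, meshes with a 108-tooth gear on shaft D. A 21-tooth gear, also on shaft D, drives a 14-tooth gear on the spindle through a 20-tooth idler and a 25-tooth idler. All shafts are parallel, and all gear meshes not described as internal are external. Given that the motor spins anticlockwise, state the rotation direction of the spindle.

the motor → shaft B: external mesh, 1 reversal → CW.
shaft B → shaft C: internal mesh, same direction → CW.
shaft C → shaft D: external mesh, 1 reversal → CCW.
shaft D → the spindle: driver → idler → idler → driven is 3 external meshes, 3 reversals → CW.
5 reversals in total — an odd number — so the spindle turns opposite to the motor.

clockwise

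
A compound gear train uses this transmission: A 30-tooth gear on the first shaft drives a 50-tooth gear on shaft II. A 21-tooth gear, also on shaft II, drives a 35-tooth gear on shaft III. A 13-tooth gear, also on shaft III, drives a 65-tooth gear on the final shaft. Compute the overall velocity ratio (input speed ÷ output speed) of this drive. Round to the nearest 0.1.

Each stage contributes driven/driver: gear mesh 50/30 = 1.6667, gear mesh 35/21 = 1.6667, gear mesh 65/13 = 5.
Overall: 1.6667 × 1.6667 × 5 = 13.889.

13.9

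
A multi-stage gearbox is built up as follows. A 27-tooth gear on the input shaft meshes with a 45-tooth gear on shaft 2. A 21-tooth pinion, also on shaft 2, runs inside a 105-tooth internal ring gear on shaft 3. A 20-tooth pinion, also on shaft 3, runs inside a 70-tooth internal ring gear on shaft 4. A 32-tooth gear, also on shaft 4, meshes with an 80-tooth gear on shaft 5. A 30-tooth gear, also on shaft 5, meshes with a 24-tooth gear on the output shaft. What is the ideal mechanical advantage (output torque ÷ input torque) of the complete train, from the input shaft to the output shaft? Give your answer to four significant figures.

58.33

Each stage contributes driven/driver: gear mesh 45/27 = 1.6667, internal gear 105/21 = 5, internal gear 70/20 = 3.5, gear mesh 80/32 = 2.5, gear mesh 24/30 = 0.8.
Overall: 1.6667 × 5 × 3.5 × 2.5 × 0.8 = 58.333.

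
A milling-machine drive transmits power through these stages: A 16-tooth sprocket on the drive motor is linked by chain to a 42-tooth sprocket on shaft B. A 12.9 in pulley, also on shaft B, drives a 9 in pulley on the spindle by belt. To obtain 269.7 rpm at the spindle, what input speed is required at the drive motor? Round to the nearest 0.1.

Overall ratio R = 2.625 × 0.69767 = 1.8314.
Required input speed = output speed × R = 269.7 × 1.8314 = 493.93 rpm.

493.9 rpm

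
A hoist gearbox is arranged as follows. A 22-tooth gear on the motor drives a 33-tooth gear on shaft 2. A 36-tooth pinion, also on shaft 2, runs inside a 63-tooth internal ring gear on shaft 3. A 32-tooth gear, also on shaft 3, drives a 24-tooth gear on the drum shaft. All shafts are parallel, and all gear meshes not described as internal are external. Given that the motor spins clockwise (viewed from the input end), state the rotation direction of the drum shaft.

clockwise

the motor → shaft 2: external mesh, 1 reversal → CCW.
shaft 2 → shaft 3: internal mesh, same direction → CCW.
shaft 3 → the drum shaft: external mesh, 1 reversal → CW.
2 reversals in total — an even number — so the drum shaft turns the same way as the motor.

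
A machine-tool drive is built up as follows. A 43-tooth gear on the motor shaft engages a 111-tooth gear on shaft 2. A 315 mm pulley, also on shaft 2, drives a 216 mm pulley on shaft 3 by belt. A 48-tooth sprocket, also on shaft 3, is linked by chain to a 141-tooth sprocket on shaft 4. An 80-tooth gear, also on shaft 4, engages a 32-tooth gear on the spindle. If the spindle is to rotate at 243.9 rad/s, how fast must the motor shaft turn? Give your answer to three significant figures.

507 rad/s

Overall ratio R = 2.5814 × 0.68571 × 2.9375 × 0.4 = 2.0799.
Required input speed = output speed × R = 243.9 × 2.0799 = 507.28 rad/s.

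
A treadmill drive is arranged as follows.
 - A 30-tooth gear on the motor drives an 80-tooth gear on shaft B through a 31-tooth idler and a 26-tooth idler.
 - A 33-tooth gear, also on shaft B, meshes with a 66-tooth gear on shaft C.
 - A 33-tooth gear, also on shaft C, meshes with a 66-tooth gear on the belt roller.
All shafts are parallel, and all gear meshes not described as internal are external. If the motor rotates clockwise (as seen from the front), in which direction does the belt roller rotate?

the motor → shaft B: driver → idler → idler → driven is 3 external meshes, 3 reversals → CCW.
shaft B → shaft C: external mesh, 1 reversal → CW.
shaft C → the belt roller: external mesh, 1 reversal → CCW.
5 reversals in total — an odd number — so the belt roller turns opposite to the motor.

counterclockwise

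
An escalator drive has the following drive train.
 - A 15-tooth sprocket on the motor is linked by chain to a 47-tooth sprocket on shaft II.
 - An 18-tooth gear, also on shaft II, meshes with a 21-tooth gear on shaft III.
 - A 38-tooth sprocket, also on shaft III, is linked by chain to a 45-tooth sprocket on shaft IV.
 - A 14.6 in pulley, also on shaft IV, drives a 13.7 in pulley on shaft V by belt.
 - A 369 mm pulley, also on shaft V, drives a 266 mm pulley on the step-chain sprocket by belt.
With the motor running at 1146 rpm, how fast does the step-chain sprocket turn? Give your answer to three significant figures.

Chain: ratio = 47/15 = 3.1333, so shaft II turns at 1146 / 3.1333 = 365.74 rpm.
Gear mesh: ratio = 21/18 = 1.1667, so shaft III turns at 365.74 / 1.1667 = 313.5 rpm.
Chain: ratio = 45/38 = 1.1842, so shaft IV turns at 313.5 / 1.1842 = 264.73 rpm.
Belt: ratio = 13.7/14.6 = 0.93836, so shaft V turns at 264.73 / 0.93836 = 282.12 rpm.
Belt: ratio = 266/369 = 0.72087, so the step-chain sprocket turns at 282.12 / 0.72087 = 391.36 rpm.

391 rpm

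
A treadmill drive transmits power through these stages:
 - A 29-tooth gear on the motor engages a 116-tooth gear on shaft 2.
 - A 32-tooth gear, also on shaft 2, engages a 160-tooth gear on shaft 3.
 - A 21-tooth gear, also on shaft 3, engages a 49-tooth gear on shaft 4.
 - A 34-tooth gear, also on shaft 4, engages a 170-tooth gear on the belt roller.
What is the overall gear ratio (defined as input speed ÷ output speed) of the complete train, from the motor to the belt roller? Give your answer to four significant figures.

233.3

Each stage contributes driven/driver: gear mesh 116/29 = 4, gear mesh 160/32 = 5, gear mesh 49/21 = 2.3333, gear mesh 170/34 = 5.
Overall: 4 × 5 × 2.3333 × 5 = 233.33.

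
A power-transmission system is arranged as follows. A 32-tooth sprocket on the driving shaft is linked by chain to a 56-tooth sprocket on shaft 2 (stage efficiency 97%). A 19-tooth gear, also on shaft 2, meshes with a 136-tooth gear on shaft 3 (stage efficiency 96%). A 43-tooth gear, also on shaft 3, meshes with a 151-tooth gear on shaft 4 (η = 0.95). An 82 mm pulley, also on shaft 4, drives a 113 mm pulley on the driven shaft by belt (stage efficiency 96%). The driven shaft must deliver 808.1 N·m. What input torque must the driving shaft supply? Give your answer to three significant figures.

15.7 N·m

Overall ratio R = 1.75 × 7.1579 × 3.5116 × 1.378 = 60.617; overall efficiency η = 0.97 × 0.96 × 0.95 × 0.96 = 0.8493.
Input torque = output torque / (R × η) = 808.1 / (60.617 × 0.8493) = 15.698 N·m.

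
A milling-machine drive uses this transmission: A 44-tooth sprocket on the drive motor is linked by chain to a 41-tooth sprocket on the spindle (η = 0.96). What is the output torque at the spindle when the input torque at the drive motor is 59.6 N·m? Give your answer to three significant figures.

53.3 N·m

After the chain (41/44): 59.6 × 0.93182 × 0.96 = 53.315 N·m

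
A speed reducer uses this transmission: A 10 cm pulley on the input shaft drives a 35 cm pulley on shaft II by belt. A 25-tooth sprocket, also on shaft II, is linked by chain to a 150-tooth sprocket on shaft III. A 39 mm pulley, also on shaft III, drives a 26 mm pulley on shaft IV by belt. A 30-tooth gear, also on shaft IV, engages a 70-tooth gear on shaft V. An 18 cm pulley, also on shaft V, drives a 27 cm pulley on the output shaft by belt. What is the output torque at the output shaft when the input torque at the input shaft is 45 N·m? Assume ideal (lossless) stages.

belt 35/10 = 3.5 → τ = 45·3.5 = 157.5 N·m
chain 150/25 = 6 → τ = 157.5·6 = 945 N·m
belt 26/39 = 0.66667 → τ = 945·0.66667 = 630 N·m
gear mesh 70/30 = 2.3333 → τ = 630·2.3333 = 1470 N·m
belt 27/18 = 1.5 → τ = 1470·1.5 = 2205 N·m

2205 N·m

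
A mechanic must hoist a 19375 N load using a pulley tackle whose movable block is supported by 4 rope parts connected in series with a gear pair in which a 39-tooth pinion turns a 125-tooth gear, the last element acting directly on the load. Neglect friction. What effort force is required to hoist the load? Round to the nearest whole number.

Block-and-tackle MA = number of supporting rope parts = 4.
Gear pair MA = 125/39 = 3.2051.
Combined ideal MA = 4 × 3.2051 = 12.821.
Effort = load / MA = 19375 / 12.821 = 1511.2 N.

1511 N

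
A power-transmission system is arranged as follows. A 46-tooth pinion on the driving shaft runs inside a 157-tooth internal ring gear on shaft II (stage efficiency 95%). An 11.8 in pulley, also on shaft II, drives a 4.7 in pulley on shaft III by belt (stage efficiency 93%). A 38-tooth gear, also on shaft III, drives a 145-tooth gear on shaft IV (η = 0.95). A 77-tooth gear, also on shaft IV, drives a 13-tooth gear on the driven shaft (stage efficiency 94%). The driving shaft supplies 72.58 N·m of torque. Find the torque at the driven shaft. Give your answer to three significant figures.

internal gear 157/46 = 3.413 → τ = 72.58·3.413·0.95 = 235.33 N·m
belt 4.7/11.8 = 0.39831 → τ = 235.33·0.39831·0.93 = 87.173 N·m
gear mesh 145/38 = 3.8158 → τ = 87.173·3.8158·0.95 = 316 N·m
gear mesh 13/77 = 0.16883 → τ = 316·0.16883·0.94 = 50.15 N·m

50.1 N·m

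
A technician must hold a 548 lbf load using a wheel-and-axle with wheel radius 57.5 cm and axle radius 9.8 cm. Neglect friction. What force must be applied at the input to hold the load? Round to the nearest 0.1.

Wheel-and-axle MA = R/r = 57.5/9.8 = 5.8673.
Effort = load / MA = 548 / 5.8673 = 93.398 lbf.

93.4 lbf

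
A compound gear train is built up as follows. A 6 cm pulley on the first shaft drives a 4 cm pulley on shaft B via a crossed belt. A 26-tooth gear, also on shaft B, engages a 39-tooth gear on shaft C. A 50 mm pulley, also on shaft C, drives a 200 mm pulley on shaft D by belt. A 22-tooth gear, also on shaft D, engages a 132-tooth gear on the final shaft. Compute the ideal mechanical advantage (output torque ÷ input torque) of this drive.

24

Each stage contributes driven/driver: belt 4/6 = 0.66667, gear mesh 39/26 = 1.5, belt 200/50 = 4, gear mesh 132/22 = 6.
Overall: 0.66667 × 1.5 × 4 × 6 = 24.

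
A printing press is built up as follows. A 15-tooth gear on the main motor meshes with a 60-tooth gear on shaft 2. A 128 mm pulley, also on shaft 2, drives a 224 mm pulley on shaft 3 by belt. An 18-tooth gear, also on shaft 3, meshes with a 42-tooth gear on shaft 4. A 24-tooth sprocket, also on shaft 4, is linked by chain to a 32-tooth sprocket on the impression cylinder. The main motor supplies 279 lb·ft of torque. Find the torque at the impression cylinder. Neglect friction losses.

6076 lb·ft

Gear mesh: ratio = 60/15 = 4; torque at shaft 2 = 279 × 4 = 1116 lb·ft.
Belt: ratio = 224/128 = 1.75; torque at shaft 3 = 1116 × 1.75 = 1953 lb·ft.
Gear mesh: ratio = 42/18 = 2.3333; torque at shaft 4 = 1953 × 2.3333 = 4557 lb·ft.
Chain: ratio = 32/24 = 1.3333; torque at the impression cylinder = 4557 × 1.3333 = 6076 lb·ft.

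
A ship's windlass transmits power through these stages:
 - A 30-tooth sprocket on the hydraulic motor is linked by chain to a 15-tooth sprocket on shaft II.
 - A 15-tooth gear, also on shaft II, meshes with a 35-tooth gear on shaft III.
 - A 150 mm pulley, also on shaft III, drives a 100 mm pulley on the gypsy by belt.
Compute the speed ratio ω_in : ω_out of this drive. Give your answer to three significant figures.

0.778

Each stage contributes driven/driver: chain 15/30 = 0.5, gear mesh 35/15 = 2.3333, belt 100/150 = 0.66667.
Overall: 0.5 × 2.3333 × 0.66667 = 0.77778.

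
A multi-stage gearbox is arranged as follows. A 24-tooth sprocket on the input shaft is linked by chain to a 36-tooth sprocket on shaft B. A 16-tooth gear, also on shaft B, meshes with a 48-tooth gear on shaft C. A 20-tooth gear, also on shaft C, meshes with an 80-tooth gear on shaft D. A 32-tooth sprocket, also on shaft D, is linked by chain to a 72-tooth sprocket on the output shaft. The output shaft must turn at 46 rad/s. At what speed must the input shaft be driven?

Overall ratio R = 1.5 × 3 × 4 × 2.25 = 40.5.
Required input speed = output speed × R = 46 × 40.5 = 1863 rad/s.

1863 rad/s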